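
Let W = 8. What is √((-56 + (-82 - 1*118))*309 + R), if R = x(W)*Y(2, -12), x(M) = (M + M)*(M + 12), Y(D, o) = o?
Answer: 288*I ≈ 288.0*I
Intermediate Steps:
x(M) = 2*M*(12 + M) (x(M) = (2*M)*(12 + M) = 2*M*(12 + M))
R = -3840 (R = (2*8*(12 + 8))*(-12) = (2*8*20)*(-12) = 320*(-12) = -3840)
√((-56 + (-82 - 1*118))*309 + R) = √((-56 + (-82 - 1*118))*309 - 3840) = √((-56 + (-82 - 118))*309 - 3840) = √((-56 - 200)*309 - 3840) = √(-256*309 - 3840) = √(-79104 - 3840) = √(-82944) = 288*I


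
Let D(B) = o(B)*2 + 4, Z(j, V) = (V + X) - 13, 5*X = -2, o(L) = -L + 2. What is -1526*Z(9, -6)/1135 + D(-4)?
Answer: 238822/5675 ≈ 42.083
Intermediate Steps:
o(L) = 2 - L
X = -⅖ (X = (⅕)*(-2) = -⅖ ≈ -0.40000)
Z(j, V) = -67/5 + V (Z(j, V) = (V - ⅖) - 13 = (-⅖ + V) - 13 = -67/5 + V)
D(B) = 8 - 2*B (D(B) = (2 - B)*2 + 4 = (4 - 2*B) + 4 = 8 - 2*B)
-1526*Z(9, -6)/1135 + D(-4) = -1526*(-67/5 - 6)/1135 + (8 - 2*(-4)) = -(-148022)/(5*1135) + (8 + 8) = -1526*(-97/5675) + 16 = 148022/5675 + 16 = 238822/5675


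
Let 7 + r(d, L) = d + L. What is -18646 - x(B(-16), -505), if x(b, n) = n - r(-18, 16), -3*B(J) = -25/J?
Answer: -18150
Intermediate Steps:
r(d, L) = -7 + L + d (r(d, L) = -7 + (d + L) = -7 + (L + d) = -7 + L + d)
B(J) = 25/(3*J) (B(J) = -(-25)/(3*J) = 25/(3*J))
x(b, n) = 9 + n (x(b, n) = n - (-7 + 16 - 18) = n - 1*(-9) = n + 9 = 9 + n)
-18646 - x(B(-16), -505) = -18646 - (9 - 505) = -18646 - 1*(-496) = -18646 + 496 = -18150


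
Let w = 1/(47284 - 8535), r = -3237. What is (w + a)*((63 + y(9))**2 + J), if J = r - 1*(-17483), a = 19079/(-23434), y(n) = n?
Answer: -7181995779955/454022033 ≈ -15819.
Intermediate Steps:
a = -19079/23434 (a = 19079*(-1/23434) = -19079/23434 ≈ -0.81416)
J = 14246 (J = -3237 - 1*(-17483) = -3237 + 17483 = 14246)
w = 1/38749 ≈ 2.5807e-5
(w + a)*((63 + y(9))**2 + J) = (1/38749 - 19079/23434)*((63 + 9)**2 + 14246) = -739268737*(72**2 + 14246)/908044066 = -739268737*(5184 + 14246)/908044066 = -739268737/908044066*19430 = -7181995779955/454022033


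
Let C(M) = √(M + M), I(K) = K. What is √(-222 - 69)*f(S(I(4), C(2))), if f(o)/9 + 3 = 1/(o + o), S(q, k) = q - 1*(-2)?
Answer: -105*I*√291/4 ≈ -447.79*I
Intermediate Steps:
C(M) = √2*√M (C(M) = √(2*M) = √2*√M)
S(q, k) = 2 + q (S(q, k) = q + 2 = 2 + q)
f(o) = -27 + 9/(2*o) (f(o) = -27 + 9/(o + o) = -27 + 9/((2*o)) = -27 + 9*(1/(2*o)) = -27 + 9/(2*o))
√(-222 - 69)*f(S(I(4), C(2))) = √(-222 - 69)*(-27 + 9/(2*(2 + 4))) = √(-291)*(-27 + (9/2)/6) = (I*√291)*(-27 + (9/2)*(⅙)) = (I*√291)*(-27 + ¾) = (I*√291)*(-105/4) = -105*I*√291/4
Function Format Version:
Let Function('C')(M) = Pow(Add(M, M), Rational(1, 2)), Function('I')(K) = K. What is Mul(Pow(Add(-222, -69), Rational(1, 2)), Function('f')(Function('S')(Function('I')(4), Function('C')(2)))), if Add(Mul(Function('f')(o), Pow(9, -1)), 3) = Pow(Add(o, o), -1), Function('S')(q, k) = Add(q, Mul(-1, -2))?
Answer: Mul(Rational(-105, 4), I, Pow(291, Rational(1, 2))) ≈ Mul(-447.79, I)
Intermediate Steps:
Function('C')(M) = Mul(Pow(2, Rational(1, 2)), Pow(M, Rational(1, 2))) (Function('C')(M) = Pow(Mul(2, M), Rational(1, 2)) = Mul(Pow(2, Rational(1, 2)), Pow(M, Rational(1, 2))))
Function('S')(q, k) = Add(2, q) (Function('S')(q, k) = Add(q, 2) = Add(2, q))
Function('f')(o) = Add(-27, Mul(Rational(9, 2), Pow(o, -1))) (Function('f')(o) = Add(-27, Mul(9, Pow(Add(o, o), -1))) = Add(-27, Mul(9, Pow(Mul(2, o), -1))) = Add(-27, Mul(9, Mul(Rational(1, 2), Pow(o, -1)))) = Add(-27, Mul(Rational(9, 2), Pow(o, -1))))
Mul(Pow(Add(-222, -69), Rational(1, 2)), Function('f')(Function('S')(Function('I')(4), Function('C')(2)))) = Mul(Pow(Add(-222, -69), Rational(1, 2)), Add(-27, Mul(Rational(9, 2), Pow(Add(2, 4), -1)))) = Mul(Pow(-291, Rational(1, 2)), Add(-27, Mul(Rational(9, 2), Pow(6, -1)))) = Mul(Mul(I, Pow(291, Rational(1, 2))), Add(-27, Mul(Rational(9, 2), Rational(1, 6)))) = Mul(Mul(I, Pow(291, Rational(1, 2))), Add(-27, Rational(3, 4))) = Mul(Mul(I, Pow(291, Rational(1, 2))), Rational(-105, 4)) = Mul(Rational(-105, 4), I, Pow(291, Rational(1, 2)))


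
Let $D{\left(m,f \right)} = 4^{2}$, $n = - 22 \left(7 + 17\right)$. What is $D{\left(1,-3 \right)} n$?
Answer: $-8448$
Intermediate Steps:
$n = -528$ ($n = \left(-22\right) 24 = -528$)
$D{\left(m,f \right)} = 16$
$D{\left(1,-3 \right)} n = 16 \left(-528\right) = -8448$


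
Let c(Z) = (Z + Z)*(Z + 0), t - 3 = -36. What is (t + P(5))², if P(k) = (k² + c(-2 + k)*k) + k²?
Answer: 11449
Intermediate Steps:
t = -33 (t = 3 - 36 = -33)
c(Z) = 2*Z² (c(Z) = (2*Z)*Z = 2*Z²)
P(k) = 2*k² + 2*k*(-2 + k)² (P(k) = (k² + (2*(-2 + k)²)*k) + k² = (k² + 2*k*(-2 + k)²) + k² = 2*k² + 2*k*(-2 + k)²)
(t + P(5))² = (-33 + 2*5*(5 + (-2 + 5)²))² = (-33 + 2*5*(5 + 3²))² = (-33 + 2*5*(5 + 9))² = (-33 + 2*5*14)² = (-33 + 140)² = 107² = 11449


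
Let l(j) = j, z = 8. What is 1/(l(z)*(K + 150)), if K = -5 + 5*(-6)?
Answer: 1/920 ≈ 0.0010870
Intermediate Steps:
K = -35 (K = -5 - 30 = -35)
1/(l(z)*(K + 150)) = 1/(8*(-35 + 150)) = 1/(8*115) = 1/920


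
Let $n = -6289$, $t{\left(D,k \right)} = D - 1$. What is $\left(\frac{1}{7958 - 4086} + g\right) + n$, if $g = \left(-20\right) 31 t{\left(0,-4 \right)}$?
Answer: $- \frac{21950367}{3872} \approx -5669.0$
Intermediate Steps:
$t{\left(D,k \right)} = -1 + D$
$g = 620$ ($g = \left(-20\right) 31 \left(-1 + 0\right) = \left(-620\right) \left(-1\right) = 620$)
$\left(\frac{1}{7958 - 4086} + g\right) + n = \left(\frac{1}{7958 - 4086} + 620\right) - 6289 = \left(\frac{1}{3872} + 620\right) - 6289 = \frac{2400641}{3872} - 6289 = - \frac{21950367}{3872}$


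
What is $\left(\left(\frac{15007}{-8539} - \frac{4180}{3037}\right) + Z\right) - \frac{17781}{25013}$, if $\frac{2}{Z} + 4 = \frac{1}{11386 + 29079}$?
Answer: $- \frac{456156616401520360}{104991572768798481} \approx -4.3447$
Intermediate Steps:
$Z = - \frac{80930}{161859}$ ($Z = \frac{2}{-4 + \frac{1}{11386 + 29079}} = \frac{2}{-4 + \frac{1}{40465}} = \frac{2}{- \frac{161859}{40465}} = 2 \left(- \frac{40465}{161859}\right) = - \frac{80930}{161859} \approx -0.5$)
$\left(\left(\frac{15007}{-8539} - \frac{4180}{3037}\right) + Z\right) - \frac{17781}{25013} = \left(\left(\frac{15007}{-8539} - \frac{4180}{3037}\right) - \frac{80930}{161859}\right) - \frac{17781}{25013} = \left(\left(15007 \left(- \frac{1}{8539}\right) - \frac{4180}{3037}\right) - \frac{80930}{161859}\right) - \frac{17781}{25013} = \left(\left(- \frac{15007}{8539} - \frac{4180}{3037}\right) - \frac{80930}{161859}\right) - \frac{17781}{25013} = \left(- \frac{81269279}{25932943} - \frac{80930}{161859}\right) - \frac{17781}{25013} = - \frac{15252917306651}{4197480221037} - \frac{17781}{25013} = - \frac{456156616401520360}{104991572768798481}$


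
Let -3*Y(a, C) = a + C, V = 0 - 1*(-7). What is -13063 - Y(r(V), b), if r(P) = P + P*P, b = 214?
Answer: -12973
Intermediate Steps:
V = 7 (V = 0 + 7 = 7)
r(P) = P + P²
Y(a, C) = -C/3 - a/3 (Y(a, C) = -(a + C)/3 = -(C + a)/3 = -C/3 - a/3)
-13063 - Y(r(V), b) = -13063 - (-⅓*214 - 7*(1 + 7)/3) = -13063 - (-214/3 - 7*8/3) = -13063 - (-214/3 - ⅓*56) = -13063 - (-214/3 - 56/3) = -13063 - 1*(-90) = -13063 + 90 = -12973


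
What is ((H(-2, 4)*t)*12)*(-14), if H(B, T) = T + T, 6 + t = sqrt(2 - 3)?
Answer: 8064 - 1344*I ≈ 8064.0 - 1344.0*I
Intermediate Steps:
t = -6 + I (t = -6 + sqrt(2 - 3) = -6 + sqrt(-1) = -6 + I ≈ -6.0 + 1.0*I)
H(B, T) = 2*T
((H(-2, 4)*t)*12)*(-14) = (((2*4)*(-6 + I))*12)*(-14) = ((8*(-6 + I))*12)*(-14) = ((-48 + 8*I)*12)*(-14) = (-576 + 96*I)*(-14) = 8064 - 1344*I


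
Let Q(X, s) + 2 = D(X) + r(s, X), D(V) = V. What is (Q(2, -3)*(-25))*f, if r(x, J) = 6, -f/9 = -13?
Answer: -17550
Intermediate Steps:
f = 117 (f = -9*(-13) = 117)
Q(X, s) = 4 + X (Q(X, s) = -2 + (X + 6) = -2 + (6 + X) = 4 + X)
(Q(2, -3)*(-25))*f = ((4 + 2)*(-25))*117 = (6*(-25))*117 = -150*117 = -17550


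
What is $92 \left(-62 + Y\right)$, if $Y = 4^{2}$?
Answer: $-4232$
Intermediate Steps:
$Y = 16$
$92 \left(-62 + Y\right) = 92 \left(-62 + 16\right) = 92 \left(-46\right) = -4232$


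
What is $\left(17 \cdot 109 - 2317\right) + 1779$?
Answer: $1315$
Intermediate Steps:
$\left(17 \cdot 109 - 2317\right) + 1779 = \left(1853 - 2317\right) + 1779 = -464 + 1779 = 1315$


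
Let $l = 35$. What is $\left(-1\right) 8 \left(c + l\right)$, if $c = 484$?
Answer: $-4152$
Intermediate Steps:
$\left(-1\right) 8 \left(c + l\right) = \left(-1\right) 8 \left(484 + 35\right) = \left(-8\right) 519 = -4152$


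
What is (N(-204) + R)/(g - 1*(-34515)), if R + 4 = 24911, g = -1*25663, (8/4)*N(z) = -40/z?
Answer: 287/102 ≈ 2.8137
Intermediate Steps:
N(z) = -20/z (N(z) = (-40/z)/2 = -20/z)
g = -25663
R = 24907 (R = -4 + 24911 = 24907)
(N(-204) + R)/(g - 1*(-34515)) = (-20/(-204) + 24907)/(-25663 - 1*(-34515)) = (-20*(-1/204) + 24907)/(-25663 + 34515) = (5/51 + 24907)/8852 = (1270262/51)*(1/8852) = 287/102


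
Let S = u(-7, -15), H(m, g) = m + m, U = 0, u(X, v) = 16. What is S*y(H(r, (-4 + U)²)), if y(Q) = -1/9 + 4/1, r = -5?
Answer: 560/9 ≈ 62.222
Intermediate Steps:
H(m, g) = 2*m
y(Q) = 35/9 (y(Q) = -1*⅑ + 4*1 = -⅑ + 4 = 35/9)
S = 16
S*y(H(r, (-4 + U)²)) = 16*(35/9) = 560/9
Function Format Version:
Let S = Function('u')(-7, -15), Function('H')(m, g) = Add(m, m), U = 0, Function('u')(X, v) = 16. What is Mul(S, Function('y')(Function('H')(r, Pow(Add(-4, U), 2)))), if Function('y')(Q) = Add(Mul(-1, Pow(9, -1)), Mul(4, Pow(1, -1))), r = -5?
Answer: Rational(560, 9) ≈ 62.222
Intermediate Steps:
Function('H')(m, g) = Mul(2, m)
Function('y')(Q) = Rational(35, 9) (Function('y')(Q) = Add(Mul(-1, Rational(1, 9)), Mul(4, 1)) = Add(Rational(-1, 9), 4) = Rational(35, 9))
S = 16
Mul(S, Function('y')(Function('H')(r, Pow(Add(-4, U), 2)))) = Mul(16, Rational(35, 9)) = Rational(560, 9)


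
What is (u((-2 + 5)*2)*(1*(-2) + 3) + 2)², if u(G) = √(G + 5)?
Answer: (2 + √11)² ≈ 28.267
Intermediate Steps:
u(G) = √(5 + G)
(u((-2 + 5)*2)*(1*(-2) + 3) + 2)² = (√(5 + (-2 + 5)*2)*(1*(-2) + 3) + 2)² = (√(5 + 3*2)*(-2 + 3) + 2)² = (√(5 + 6)*1 + 2)² = (√11*1 + 2)² = (√11 + 2)² = (2 + √11)²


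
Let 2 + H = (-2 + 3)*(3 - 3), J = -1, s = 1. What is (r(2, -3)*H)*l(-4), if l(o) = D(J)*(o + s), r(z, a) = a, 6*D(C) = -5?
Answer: 15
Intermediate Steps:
D(C) = -⅚ (D(C) = (⅙)*(-5) = -⅚)
l(o) = -⅚ - 5*o/6 (l(o) = -5*(o + 1)/6 = -5*(1 + o)/6 = -⅚ - 5*o/6)
H = -2 (H = -2 + (-2 + 3)*(3 - 3) = -2 + 1*0 = -2 + 0 = -2)
(r(2, -3)*H)*l(-4) = (-3*(-2))*(-⅚ - ⅚*(-4)) = 6*(-⅚ + 10/3) = 6*(5/2) = 15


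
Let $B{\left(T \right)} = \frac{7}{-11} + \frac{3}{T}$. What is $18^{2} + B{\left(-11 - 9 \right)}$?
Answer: $\frac{71107}{220} \approx 323.21$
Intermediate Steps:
$B{\left(T \right)} = - \frac{7}{11} + \frac{3}{T}$ ($B{\left(T \right)} = 7 \left(- \frac{1}{11}\right) + \frac{3}{T} = - \frac{7}{11} + \frac{3}{T}$)
$18^{2} + B{\left(-11 - 9 \right)} = 18^{2} - \left(\frac{7}{11} - \frac{3}{-11 - 9}\right) = 324 - \left(\frac{7}{11} - \frac{3}{-20}\right) = 324 + \left(- \frac{7}{11} + 3 \left(- \frac{1}{20}\right)\right) = 324 - \frac{173}{220} = \frac{71107}{220}$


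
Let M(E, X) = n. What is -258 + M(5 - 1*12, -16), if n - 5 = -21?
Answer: -274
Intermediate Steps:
n = -16 (n = 5 - 21 = -16)
M(E, X) = -16
-258 + M(5 - 1*12, -16) = -258 - 16 = -274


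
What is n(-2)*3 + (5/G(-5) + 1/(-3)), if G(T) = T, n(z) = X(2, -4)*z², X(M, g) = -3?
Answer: -112/3 ≈ -37.333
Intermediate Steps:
n(z) = -3*z²
n(-2)*3 + (5/G(-5) + 1/(-3)) = -3*(-2)²*3 + (5/(-5) + 1/(-3)) = -3*4*3 + (5*(-⅕) + 1*(-⅓)) = -12*3 + (-1 - ⅓) = -36 - 4/3 = -112/3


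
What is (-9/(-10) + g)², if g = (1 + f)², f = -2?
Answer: 361/100 ≈ 3.6100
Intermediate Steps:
g = 1 (g = (1 - 2)² = (-1)² = 1)
(-9/(-10) + g)² = (-9/(-10) + 1)² = (-9*(-⅒) + 1)² = (9/10 + 1)² = (19/10)² = 361/100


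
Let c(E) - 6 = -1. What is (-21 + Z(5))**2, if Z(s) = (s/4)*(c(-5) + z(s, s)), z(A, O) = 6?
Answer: 841/16 ≈ 52.563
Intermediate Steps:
c(E) = 5 (c(E) = 6 - 1 = 5)
Z(s) = 11*s/4 (Z(s) = (s/4)*(5 + 6) = (s*(1/4))*11 = (s/4)*11 = 11*s/4)
(-21 + Z(5))**2 = (-21 + (11/4)*5)**2 = (-21 + 55/4)**2 = (-29/4)**2 = 841/16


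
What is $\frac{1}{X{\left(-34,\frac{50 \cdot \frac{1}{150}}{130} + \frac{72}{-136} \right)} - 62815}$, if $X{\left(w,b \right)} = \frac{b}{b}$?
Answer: $- \frac{1}{62814} \approx -1.592 \cdot 10^{-5}$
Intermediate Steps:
$X{\left(w,b \right)} = 1$
$\frac{1}{X{\left(-34,\frac{50 \cdot \frac{1}{150}}{130} + \frac{72}{-136} \right)} - 62815} = \frac{1}{1 - 62815} = \frac{1}{-62814} = - \frac{1}{62814}$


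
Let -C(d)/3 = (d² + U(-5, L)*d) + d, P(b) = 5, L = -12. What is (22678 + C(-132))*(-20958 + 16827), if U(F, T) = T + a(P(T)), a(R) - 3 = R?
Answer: 127160442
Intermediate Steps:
a(R) = 3 + R
U(F, T) = 8 + T (U(F, T) = T + (3 + 5) = T + 8 = 8 + T)
C(d) = -3*d² + 9*d (C(d) = -3*((d² + (8 - 12)*d) + d) = -3*((d² - 4*d) + d) = -3*(d² - 3*d) = -3*d² + 9*d)
(22678 + C(-132))*(-20958 + 16827) = (22678 + 3*(-132)*(3 - 1*(-132)))*(-20958 + 16827) = (22678 + 3*(-132)*(3 + 132))*(-4131) = (22678 + 3*(-132)*135)*(-4131) = (22678 - 53460)*(-4131) = -30782*(-4131) = 127160442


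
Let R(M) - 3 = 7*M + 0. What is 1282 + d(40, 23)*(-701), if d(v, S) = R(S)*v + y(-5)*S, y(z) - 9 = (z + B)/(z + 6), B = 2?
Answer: -4694016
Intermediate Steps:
R(M) = 3 + 7*M (R(M) = 3 + (7*M + 0) = 3 + 7*M)
y(z) = 9 + (2 + z)/(6 + z) (y(z) = 9 + (z + 2)/(z + 6) = 9 + (2 + z)/(6 + z))
d(v, S) = 6*S + v*(3 + 7*S) (d(v, S) = (3 + 7*S)*v + (2*(28 + 5*(-5))/(6 - 5))*S = v*(3 + 7*S) + (2*(28 - 25)/1)*S = v*(3 + 7*S) + (2*1*3)*S = v*(3 + 7*S) + 6*S = 6*S + v*(3 + 7*S))
1282 + d(40, 23)*(-701) = 1282 + (6*23 + 40*(3 + 7*23))*(-701) = 1282 + (138 + 40*(3 + 161))*(-701) = 1282 + (138 + 40*164)*(-701) = 1282 + (138 + 6560)*(-701) = 1282 + 6698*(-701) = 1282 - 4695298 = -4694016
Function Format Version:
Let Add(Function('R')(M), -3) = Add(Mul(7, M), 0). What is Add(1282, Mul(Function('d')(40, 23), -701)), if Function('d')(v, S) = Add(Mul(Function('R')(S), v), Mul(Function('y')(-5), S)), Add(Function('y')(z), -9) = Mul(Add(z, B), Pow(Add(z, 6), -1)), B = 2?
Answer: -4694016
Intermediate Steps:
Function('R')(M) = Add(3, Mul(7, M)) (Function('R')(M) = Add(3, Add(Mul(7, M), 0)) = Add(3, Mul(7, M)))
Function('y')(z) = Add(9, Mul(Pow(Add(6, z), -1), Add(2, z))) (Function('y')(z) = Add(9, Mul(Add(z, 2), Pow(Add(z, 6), -1))) = Add(9, Mul(Add(2, z), Pow(Add(6, z), -1))) = Add(9, Mul(Pow(Add(6, z), -1), Add(2, z))))
Function('d')(v, S) = Add(Mul(6, S), Mul(v, Add(3, Mul(7, S)))) (Function('d')(v, S) = Add(Mul(Add(3, Mul(7, S)), v), Mul(Mul(2, Pow(Add(6, -5), -1), Add(28, Mul(5, -5))), S)) = Add(Mul(v, Add(3, Mul(7, S))), Mul(Mul(2, Pow(1, -1), Add(28, -25)), S)) = Add(Mul(v, Add(3, Mul(7, S))), Mul(Mul(2, 1, 3), S)) = Add(Mul(v, Add(3, Mul(7, S))), Mul(6, S)) = Add(Mul(6, S), Mul(v, Add(3, Mul(7, S)))))
Add(1282, Mul(Function('d')(40, 23), -701)) = Add(1282, Mul(Add(Mul(6, 23), Mul(40, Add(3, Mul(7, 23)))), -701)) = Add(1282, Mul(Add(138, Mul(40, Add(3, 161))), -701)) = Add(1282, Mul(Add(138, Mul(40, 164)), -701)) = Add(1282, Mul(Add(138, 6560), -701)) = Add(1282, Mul(6698, -701)) = Add(1282, -4695298) = -4694016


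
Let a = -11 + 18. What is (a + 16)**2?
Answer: 529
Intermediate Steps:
a = 7
(a + 16)**2 = (7 + 16)**2 = 23**2 = 529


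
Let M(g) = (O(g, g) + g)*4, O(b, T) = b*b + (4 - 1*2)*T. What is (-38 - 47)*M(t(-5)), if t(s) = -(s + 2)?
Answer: -6120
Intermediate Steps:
O(b, T) = b² + 2*T (O(b, T) = b² + (4 - 2)*T = b² + 2*T)
t(s) = -2 - s (t(s) = -(2 + s) = -2 - s)
M(g) = 4*g² + 12*g (M(g) = ((g² + 2*g) + g)*4 = (g² + 3*g)*4 = 4*g² + 12*g)
(-38 - 47)*M(t(-5)) = (-38 - 47)*(4*(-2 - 1*(-5))*(3 + (-2 - 1*(-5)))) = -340*(-2 + 5)*(3 + (-2 + 5)) = -340*3*(3 + 3) = -340*3*6 = -85*72 = -6120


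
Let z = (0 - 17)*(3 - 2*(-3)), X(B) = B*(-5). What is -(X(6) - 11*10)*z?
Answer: -21420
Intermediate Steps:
X(B) = -5*B
z = -153 (z = -17*(3 + 6) = -17*9 = -153)
-(X(6) - 11*10)*z = -(-5*6 - 11*10)*(-153) = -(-30 - 110)*(-153) = -(-140)*(-153) = -1*21420 = -21420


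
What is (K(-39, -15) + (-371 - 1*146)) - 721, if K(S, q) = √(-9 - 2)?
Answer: -1238 + I*√11 ≈ -1238.0 + 3.3166*I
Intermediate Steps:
K(S, q) = I*√11 (K(S, q) = √(-11) = I*√11)
(K(-39, -15) + (-371 - 1*146)) - 721 = (I*√11 + (-371 - 1*146)) - 721 = (I*√11 + (-371 - 146)) - 721 = (I*√11 - 517) - 721 = (-517 + I*√11) - 721 = -1238 + I*√11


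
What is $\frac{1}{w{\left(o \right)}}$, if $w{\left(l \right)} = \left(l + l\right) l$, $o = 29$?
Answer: $\frac{1}{1682} \approx 0.00059453$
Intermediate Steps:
$w{\left(l \right)} = 2 l^{2}$ ($w{\left(l \right)} = 2 l l = 2 l^{2}$)
$\frac{1}{w{\left(o \right)}} = \frac{1}{2 \cdot 29^{2}} = \frac{1}{2 \cdot 841} = \frac{1}{1682}$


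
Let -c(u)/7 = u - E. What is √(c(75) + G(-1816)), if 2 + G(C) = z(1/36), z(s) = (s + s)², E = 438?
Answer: √822637/18 ≈ 50.389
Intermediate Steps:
z(s) = 4*s² (z(s) = (2*s)² = 4*s²)
c(u) = 3066 - 7*u (c(u) = -7*(u - 1*438) = -7*(u - 438) = -7*(-438 + u) = 3066 - 7*u)
G(C) = -647/324 (G(C) = -2 + 4*(1/36)² = -2 + 4*(1/1296) = -2 + 1/324 = -647/324)
√(c(75) + G(-1816)) = √((3066 - 7*75) - 647/324) = √((3066 - 525) - 647/324) = √(2541 - 647/324) = √(822637/324) = √822637/18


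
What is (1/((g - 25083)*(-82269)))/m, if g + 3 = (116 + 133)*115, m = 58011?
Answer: -1/16937627197491 ≈ -5.9040e-14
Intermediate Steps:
g = 28632 (g = -3 + (116 + 133)*115 = -3 + 249*115 = -3 + 28635 = 28632)
(1/((g - 25083)*(-82269)))/m = (1/((28632 - 25083)*(-82269)))/58011 = (-1/82269/3549)*(1/58011) = ((1/3549)*(-1/82269))*(1/58011) = -1/291972681*1/58011 = -1/16937627197491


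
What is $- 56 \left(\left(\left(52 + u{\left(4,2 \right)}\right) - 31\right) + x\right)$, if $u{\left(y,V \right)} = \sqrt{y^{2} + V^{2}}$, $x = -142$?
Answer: $6776 - 112 \sqrt{5} \approx 6525.6$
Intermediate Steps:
$u{\left(y,V \right)} = \sqrt{V^{2} + y^{2}}$
$- 56 \left(\left(\left(52 + u{\left(4,2 \right)}\right) - 31\right) + x\right) = - 56 \left(\left(\left(52 + \sqrt{2^{2} + 4^{2}}\right) - 31\right) - 142\right) = - 56 \left(\left(\left(52 + \sqrt{4 + 16}\right) - 31\right) - 142\right) = - 56 \left(\left(\left(52 + \sqrt{20}\right) - 31\right) - 142\right) = - 56 \left(\left(\left(52 + 2 \sqrt{5}\right) - 31\right) - 142\right) = - 56 \left(\left(21 + 2 \sqrt{5}\right) - 142\right) = - 56 \left(-121 + 2 \sqrt{5}\right) = 6776 - 112 \sqrt{5}$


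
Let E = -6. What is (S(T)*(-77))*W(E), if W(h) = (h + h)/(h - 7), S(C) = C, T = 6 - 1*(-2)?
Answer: -7392/13 ≈ -568.62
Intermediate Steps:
T = 8 (T = 6 + 2 = 8)
W(h) = 2*h/(-7 + h) (W(h) = (2*h)/(-7 + h) = 2*h/(-7 + h))
(S(T)*(-77))*W(E) = (8*(-77))*(2*(-6)/(-7 - 6)) = -1232*(-6)/(-13) = -1232*(-6)*(-1)/13 = -616*12/13 = -7392/13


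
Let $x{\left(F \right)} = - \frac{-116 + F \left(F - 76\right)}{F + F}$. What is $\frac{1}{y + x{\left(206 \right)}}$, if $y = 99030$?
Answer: $\frac{103}{10193424} \approx 1.0105 \cdot 10^{-5}$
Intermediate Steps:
$x{\left(F \right)} = - \frac{-116 + F \left(-76 + F\right)}{2 F}$
$\frac{1}{y + x{\left(206 \right)}} = \frac{1}{99030 + \left(38 + \frac{58}{206} - 103\right)} = \frac{1}{99030 + \left(38 + 58 \cdot \frac{1}{206} - 103\right)} = \frac{1}{99030 + \left(38 + \frac{29}{103} - 103\right)} = \frac{1}{99030 - \frac{6666}{103}} = \frac{1}{\frac{10193424}{103}} = \frac{103}{10193424}$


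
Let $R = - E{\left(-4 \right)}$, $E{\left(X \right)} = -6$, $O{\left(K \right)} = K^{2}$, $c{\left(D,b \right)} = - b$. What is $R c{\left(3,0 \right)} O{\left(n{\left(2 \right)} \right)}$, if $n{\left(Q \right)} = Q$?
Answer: $0$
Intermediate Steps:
$R = 6$ ($R = \left(-1\right) \left(-6\right) = 6$)
$R c{\left(3,0 \right)} O{\left(n{\left(2 \right)} \right)} = 6 \left(\left(-1\right) 0\right) 2^{2} = 6 \cdot 0 \cdot 4 = 0 \cdot 4 = 0$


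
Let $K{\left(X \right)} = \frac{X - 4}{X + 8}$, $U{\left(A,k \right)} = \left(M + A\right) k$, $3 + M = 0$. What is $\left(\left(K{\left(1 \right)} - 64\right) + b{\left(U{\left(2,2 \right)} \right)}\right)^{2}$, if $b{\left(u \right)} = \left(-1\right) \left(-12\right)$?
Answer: $\frac{24649}{9} \approx 2738.8$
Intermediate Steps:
$M = -3$ ($M = -3 + 0 = -3$)
$U{\left(A,k \right)} = k \left(-3 + A\right)$ ($U{\left(A,k \right)} = \left(-3 + A\right) k = k \left(-3 + A\right)$)
$K{\left(X \right)} = \frac{-4 + X}{8 + X}$
$b{\left(u \right)} = 12$
$\left(\left(K{\left(1 \right)} - 64\right) + b{\left(U{\left(2,2 \right)} \right)}\right)^{2} = \left(\left(\frac{-4 + 1}{8 + 1} - 64\right) + 12\right)^{2} = \left(\left(\frac{1}{9} \left(-3\right) - 64\right) + 12\right)^{2} = \left(\left(- \frac{1}{3} - 64\right) + 12\right)^{2} = \left(- \frac{193}{3} + 12\right)^{2} = \left(- \frac{157}{3}\right)^{2} = \frac{24649}{9}$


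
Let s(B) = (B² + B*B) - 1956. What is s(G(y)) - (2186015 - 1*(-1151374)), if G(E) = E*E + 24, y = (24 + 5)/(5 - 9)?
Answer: -425935535/128 ≈ -3.3276e+6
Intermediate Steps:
y = -29/4 (y = 29/(-4) = 29*(-¼) = -29/4 ≈ -7.2500)
G(E) = 24 + E² (G(E) = E² + 24 = 24 + E²)
s(B) = -1956 + 2*B² (s(B) = (B² + B²) - 1956 = 2*B² - 1956 = -1956 + 2*B²)
s(G(y)) - (2186015 - 1*(-1151374)) = (-1956 + 2*(24 + (-29/4)²)²) - (2186015 - 1*(-1151374)) = (-1956 + 2*(24 + 841/16)²) - (2186015 + 1151374) = (-1956 + 2*(1225/16)²) - 1*3337389 = (-1956 + 2*(1500625/256)) - 3337389 = (-1956 + 1500625/128) - 3337389 = 1250257/128 - 3337389 = -425935535/128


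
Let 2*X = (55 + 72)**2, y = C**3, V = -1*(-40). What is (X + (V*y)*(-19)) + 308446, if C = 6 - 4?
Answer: 620861/2 ≈ 3.1043e+5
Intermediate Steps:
C = 2
V = 40
y = 8 (y = 2**3 = 8)
X = 16129/2 (X = (55 + 72)**2/2 = (1/2)*127**2 = (1/2)*16129 = 16129/2 ≈ 8064.5)
(X + (V*y)*(-19)) + 308446 = (16129/2 + (40*8)*(-19)) + 308446 = (16129/2 + 320*(-19)) + 308446 = (16129/2 - 6080) + 308446 = 3969/2 + 308446 = 620861/2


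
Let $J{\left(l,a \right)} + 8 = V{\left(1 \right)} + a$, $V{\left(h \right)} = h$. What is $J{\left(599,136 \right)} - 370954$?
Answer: $-370825$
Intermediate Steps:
$J{\left(l,a \right)} = -7 + a$ ($J{\left(l,a \right)} = -8 + \left(1 + a\right) = -7 + a$)
$J{\left(599,136 \right)} - 370954 = \left(-7 + 136\right) - 370954 = 129 - 370954 = -370825$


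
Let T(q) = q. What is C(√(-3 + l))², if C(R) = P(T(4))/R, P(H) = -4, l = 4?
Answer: 16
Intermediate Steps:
C(R) = -4/R
C(√(-3 + l))² = (-4/√(-3 + 4))² = (-4/(√1))² = (-4/1)² = (-4*1)² = (-4)² = 16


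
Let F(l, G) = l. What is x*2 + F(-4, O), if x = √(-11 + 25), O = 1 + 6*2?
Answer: -4 + 2*√14 ≈ 3.4833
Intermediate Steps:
O = 13 (O = 1 + 12 = 13)
x = √14 ≈ 3.7417
x*2 + F(-4, O) = √14*2 - 4 = 2*√14 - 4 = -4 + 2*√14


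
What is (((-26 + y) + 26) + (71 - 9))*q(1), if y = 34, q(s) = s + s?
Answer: 192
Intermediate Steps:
q(s) = 2*s
(((-26 + y) + 26) + (71 - 9))*q(1) = (((-26 + 34) + 26) + (71 - 9))*(2*1) = ((8 + 26) + 62)*2 = (34 + 62)*2 = 96*2 = 192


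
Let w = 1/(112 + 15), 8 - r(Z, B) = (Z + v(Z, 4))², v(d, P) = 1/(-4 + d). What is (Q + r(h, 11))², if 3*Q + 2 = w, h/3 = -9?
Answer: 70155570739122961/134059231881 ≈ 5.2332e+5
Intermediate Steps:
h = -27 (h = 3*(-9) = -27)
r(Z, B) = 8 - (Z + 1/(-4 + Z))²
w = 1/127 ≈ 0.0078740
Q = -253/381 (Q = -⅔ + (⅓)*(1/127) = -⅔ + 1/381 = -253/381 ≈ -0.66404)
(Q + r(h, 11))² = (-253/381 + (8 - (-27 + 1/(-4 - 27))²))² = (-253/381 + (8 - (-27 + 1/(-31))²))² = (-253/381 + (8 - (-27 - 1/31)²))² = (-253/381 + (8 - (-838/31)²))² = (-253/381 + (8 - 1*702244/961))² = (-253/381 + (8 - 702244/961))² = (-253/381 - 694556/961)² = (-264868969/366141)² = 70155570739122961/134059231881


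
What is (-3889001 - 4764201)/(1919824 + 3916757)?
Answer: -8653202/5836581 ≈ -1.4826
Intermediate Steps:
(-3889001 - 4764201)/(1919824 + 3916757) = -8653202/5836581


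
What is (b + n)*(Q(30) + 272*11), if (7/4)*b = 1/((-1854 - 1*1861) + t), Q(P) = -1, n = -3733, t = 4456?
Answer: -19304977799/1729 ≈ -1.1165e+7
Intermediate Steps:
b = 4/5187 (b = 4/(7*((-1854 - 1*1861) + 4456)) = 4/(7*((-1854 - 1861) + 4456)) = 4/(7*(-3715 + 4456)) = (4/7)/741 = (4/7)*(1/741) = 4/5187 ≈ 0.00077116)
(b + n)*(Q(30) + 272*11) = (4/5187 - 3733)*(-1 + 272*11) = -19363067*(-1 + 2992)/5187 = -19363067/5187*2991 = -19304977799/1729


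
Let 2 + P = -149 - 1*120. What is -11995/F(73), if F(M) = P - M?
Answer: 11995/344 ≈ 34.869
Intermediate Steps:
P = -271 (P = -2 + (-149 - 1*120) = -2 + (-149 - 120) = -2 - 269 = -271)
F(M) = -271 - M
-11995/F(73) = -11995/(-271 - 1*73) = -11995/(-271 - 73) = -11995/(-344) = -11995*(-1/344) = 11995/344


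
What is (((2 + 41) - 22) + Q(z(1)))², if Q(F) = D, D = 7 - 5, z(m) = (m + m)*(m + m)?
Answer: 529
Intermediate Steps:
z(m) = 4*m² (z(m) = (2*m)*(2*m) = 4*m²)
D = 2
Q(F) = 2
(((2 + 41) - 22) + Q(z(1)))² = (((2 + 41) - 22) + 2)² = ((43 - 22) + 2)² = (21 + 2)² = 23² = 529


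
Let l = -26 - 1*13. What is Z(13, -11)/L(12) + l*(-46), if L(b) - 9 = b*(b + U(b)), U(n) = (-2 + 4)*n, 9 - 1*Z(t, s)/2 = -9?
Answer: 87910/49 ≈ 1794.1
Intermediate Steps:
l = -39 (l = -26 - 13 = -39)
Z(t, s) = 36 (Z(t, s) = 18 - 2*(-9) = 18 + 18 = 36)
U(n) = 2*n
L(b) = 9 + 3*b² (L(b) = 9 + b*(b + 2*b) = 9 + b*(3*b) = 9 + 3*b²)
Z(13, -11)/L(12) + l*(-46) = 36/(9 + 3*12²) - 39*(-46) = 36/(9 + 3*144) + 1794 = 36/(9 + 432) + 1794 = 36/441 + 1794 = 36*(1/441) + 1794 = 4/49 + 1794 = 87910/49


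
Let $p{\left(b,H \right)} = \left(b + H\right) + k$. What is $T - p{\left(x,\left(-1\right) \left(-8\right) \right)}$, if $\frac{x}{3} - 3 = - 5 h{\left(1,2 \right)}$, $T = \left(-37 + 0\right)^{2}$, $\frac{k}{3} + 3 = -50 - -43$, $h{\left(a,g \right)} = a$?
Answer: $1397$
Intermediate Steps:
$k = -30$ ($k = -9 + 3 \left(-50 - -43\right) = -9 + 3 \left(-50 + 43\right) = -9 + 3 \left(-7\right) = -9 - 21 = -30$)
$T = 1369$ ($T = \left(-37\right)^{2} = 1369$)
$x = -6$ ($x = 9 + 3 \left(\left(-5\right) 1\right) = 9 + 3 \left(-5\right) = 9 - 15 = -6$)
$p{\left(b,H \right)} = -30 + H + b$ ($p{\left(b,H \right)} = \left(b + H\right) - 30 = \left(H + b\right) - 30 = -30 + H + b$)
$T - p{\left(x,\left(-1\right) \left(-8\right) \right)} = 1369 - \left(-30 - -8 - 6\right) = 1369 - \left(-30 + 8 - 6\right) = 1369 - -28 = 1369 + 28 = 1397$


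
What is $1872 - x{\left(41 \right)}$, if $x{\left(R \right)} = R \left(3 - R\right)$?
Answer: $3430$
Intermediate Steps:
$1872 - x{\left(41 \right)} = 1872 - 41 \left(3 - 41\right) = 1872 - 41 \left(-38\right) = 1872 - -1558 = 1872 + 1558 = 3430$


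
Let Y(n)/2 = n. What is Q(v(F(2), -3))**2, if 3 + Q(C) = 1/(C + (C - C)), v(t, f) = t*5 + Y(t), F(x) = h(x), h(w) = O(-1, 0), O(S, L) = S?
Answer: 484/49 ≈ 9.8775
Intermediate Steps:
Y(n) = 2*n
h(w) = -1
F(x) = -1
v(t, f) = 7*t (v(t, f) = t*5 + 2*t = 5*t + 2*t = 7*t)
Q(C) = -3 + 1/C (Q(C) = -3 + 1/(C + (C - C)) = -3 + 1/(C + 0) = -3 + 1/C)
Q(v(F(2), -3))**2 = (-3 + 1/(7*(-1)))**2 = (-3 + 1/(-7))**2 = (-3 - 1/7)**2 = (-22/7)**2 = 484/49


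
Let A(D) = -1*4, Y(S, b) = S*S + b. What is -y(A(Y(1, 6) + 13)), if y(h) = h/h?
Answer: -1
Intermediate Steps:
Y(S, b) = b + S² (Y(S, b) = S² + b = b + S²)
A(D) = -4
y(h) = 1
-y(A(Y(1, 6) + 13)) = -1*1 = -1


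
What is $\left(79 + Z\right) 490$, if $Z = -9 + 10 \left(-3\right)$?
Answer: $19600$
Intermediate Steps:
$Z = -39$ ($Z = -9 - 30 = -39$)
$\left(79 + Z\right) 490 = \left(79 - 39\right) 490 = 40 \cdot 490 = 19600$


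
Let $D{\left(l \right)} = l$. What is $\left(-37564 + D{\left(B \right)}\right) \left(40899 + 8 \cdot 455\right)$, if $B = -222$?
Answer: $-1682950654$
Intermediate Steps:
$\left(-37564 + D{\left(B \right)}\right) \left(40899 + 8 \cdot 455\right) = \left(-37564 - 222\right) \left(40899 + 8 \cdot 455\right) = - 37786 \left(40899 + 3640\right) = \left(-37786\right) 44539 = -1682950654$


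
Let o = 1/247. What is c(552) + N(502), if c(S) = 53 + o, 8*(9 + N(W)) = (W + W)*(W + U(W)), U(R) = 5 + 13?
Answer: 16130089/247 ≈ 65304.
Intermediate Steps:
o = 1/247 ≈ 0.0040486
U(R) = 18
N(W) = -9 + W*(18 + W)/4 (N(W) = -9 + ((W + W)*(W + 18))/8 = -9 + ((2*W)*(18 + W))/8 = -9 + (2*W*(18 + W))/8 = -9 + W*(18 + W)/4)
c(S) = 13092/247 (c(S) = 53 + 1/247 = 13092/247)
c(552) + N(502) = 13092/247 + (-9 + (1/4)*502**2 + (9/2)*502) = 13092/247 + (-9 + (1/4)*252004 + 2259) = 13092/247 + (-9 + 63001 + 2259) = 13092/247 + 65251 = 16130089/247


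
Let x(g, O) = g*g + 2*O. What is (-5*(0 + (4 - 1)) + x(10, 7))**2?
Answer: 9801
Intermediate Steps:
x(g, O) = g**2 + 2*O
(-5*(0 + (4 - 1)) + x(10, 7))**2 = (-5*(0 + (4 - 1)) + (10**2 + 2*7))**2 = (-5*(0 + 3) + (100 + 14))**2 = (-5*3 + 114)**2 = (-15 + 114)**2 = 99**2 = 9801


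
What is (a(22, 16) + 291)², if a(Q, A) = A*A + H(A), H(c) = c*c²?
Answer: 21557449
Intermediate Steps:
H(c) = c³
a(Q, A) = A² + A³ (a(Q, A) = A*A + A³ = A² + A³)
(a(22, 16) + 291)² = (16²*(1 + 16) + 291)² = (256*17 + 291)² = (4352 + 291)² = 4643² = 21557449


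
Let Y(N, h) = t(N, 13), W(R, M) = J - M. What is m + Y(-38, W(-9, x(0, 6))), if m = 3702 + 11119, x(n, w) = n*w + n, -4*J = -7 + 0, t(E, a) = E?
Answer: 14783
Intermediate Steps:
J = 7/4 (J = -(-7 + 0)/4 = -1/4*(-7) = 7/4 ≈ 1.7500)
x(n, w) = n + n*w
W(R, M) = 7/4 - M
Y(N, h) = N
m = 14821
m + Y(-38, W(-9, x(0, 6))) = 14821 - 38 = 14783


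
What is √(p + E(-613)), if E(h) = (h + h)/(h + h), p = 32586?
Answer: √32587 ≈ 180.52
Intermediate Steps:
E(h) = 1 (E(h) = (2*h)/((2*h)) = (2*h)*(1/(2*h)) = 1)
√(p + E(-613)) = √(32586 + 1) = √32587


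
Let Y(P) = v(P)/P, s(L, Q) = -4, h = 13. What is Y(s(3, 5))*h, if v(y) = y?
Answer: 13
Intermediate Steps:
Y(P) = 1 (Y(P) = P/P = 1)
Y(s(3, 5))*h = 1*13 = 13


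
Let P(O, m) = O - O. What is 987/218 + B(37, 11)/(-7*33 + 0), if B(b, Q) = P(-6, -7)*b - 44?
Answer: 21599/4578 ≈ 4.7180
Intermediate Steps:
P(O, m) = 0
B(b, Q) = -44 (B(b, Q) = 0*b - 44 = 0 - 44 = -44)
987/218 + B(37, 11)/(-7*33 + 0) = 987/218 - 44/(-7*33 + 0) = 987*(1/218) - 44/(-231 + 0) = 987/218 - 44/(-231) = 987/218 - 44*(-1/231) = 987/218 + 4/21 = 21599/4578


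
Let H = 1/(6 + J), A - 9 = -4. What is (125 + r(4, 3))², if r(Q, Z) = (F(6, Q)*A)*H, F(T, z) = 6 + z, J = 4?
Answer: 16900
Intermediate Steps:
A = 5 (A = 9 - 4 = 5)
H = ⅒ (H = 1/(6 + 4) = 1/10 = ⅒ ≈ 0.10000)
r(Q, Z) = 3 + Q/2 (r(Q, Z) = ((6 + Q)*5)*(⅒) = (30 + 5*Q)*(⅒) = 3 + Q/2)
(125 + r(4, 3))² = (125 + (3 + (½)*4))² = (125 + (3 + 2))² = (125 + 5)² = 130² = 16900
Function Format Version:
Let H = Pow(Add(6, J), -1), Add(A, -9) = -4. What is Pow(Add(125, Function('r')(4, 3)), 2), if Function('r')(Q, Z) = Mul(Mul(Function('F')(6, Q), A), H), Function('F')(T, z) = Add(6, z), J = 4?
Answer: 16900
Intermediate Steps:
A = 5 (A = Add(9, -4) = 5)
H = Rational(1, 10) (H = Pow(Add(6, 4), -1) = Pow(10, -1) = Rational(1, 10) ≈ 0.10000)
Function('r')(Q, Z) = Add(3, Mul(Rational(1, 2), Q)) (Function('r')(Q, Z) = Mul(Mul(Add(6, Q), 5), Rational(1, 10)) = Mul(Add(30, Mul(5, Q)), Rational(1, 10)) = Add(3, Mul(Rational(1, 2), Q)))
Pow(Add(125, Function('r')(4, 3)), 2) = Pow(Add(125, Add(3, Mul(Rational(1, 2), 4))), 2) = Pow(Add(125, Add(3, 2)), 2) = Pow(Add(125, 5), 2) = Pow(130, 2) = 16900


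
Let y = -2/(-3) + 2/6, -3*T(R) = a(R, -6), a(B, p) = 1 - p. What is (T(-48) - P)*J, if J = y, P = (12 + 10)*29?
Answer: -1921/3 ≈ -640.33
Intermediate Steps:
T(R) = -7/3 (T(R) = -(1 - 1*(-6))/3 = -(1 + 6)/3 = -1/3*7 = -7/3)
P = 638 (P = 22*29 = 638)
y = 1 (y = -2*(-1/3) + 2*(1/6) = 2/3 + 1/3 = 1)
J = 1
(T(-48) - P)*J = (-7/3 - 1*638)*1 = (-7/3 - 638)*1 = -1921/3*1 = -1921/3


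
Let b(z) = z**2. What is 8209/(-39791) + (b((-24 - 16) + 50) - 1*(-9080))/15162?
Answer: 40136087/100551857 ≈ 0.39916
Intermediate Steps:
8209/(-39791) + (b((-24 - 16) + 50) - 1*(-9080))/15162 = 8209/(-39791) + (((-24 - 16) + 50)**2 - 1*(-9080))/15162 = 8209*(-1/39791) + ((-40 + 50)**2 + 9080)*(1/15162) = -8209/39791 + (10**2 + 9080)*(1/15162) = -8209/39791 + (100 + 9080)*(1/15162) = -8209/39791 + 9180*(1/15162) = -8209/39791 + 1530/2527 = 40136087/100551857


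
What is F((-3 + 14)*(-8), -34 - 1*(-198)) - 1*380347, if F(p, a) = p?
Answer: -380435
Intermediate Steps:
F((-3 + 14)*(-8), -34 - 1*(-198)) - 1*380347 = (-3 + 14)*(-8) - 1*380347 = 11*(-8) - 380347 = -88 - 380347 = -380435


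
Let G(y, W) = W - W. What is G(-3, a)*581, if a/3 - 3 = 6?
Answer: 0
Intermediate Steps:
a = 27 (a = 9 + 3*6 = 9 + 18 = 27)
G(y, W) = 0
G(-3, a)*581 = 0*581 = 0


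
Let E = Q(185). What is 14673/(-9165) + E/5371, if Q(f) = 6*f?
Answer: -22878511/16408405 ≈ -1.3943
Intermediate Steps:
E = 1110 (E = 6*185 = 1110)
14673/(-9165) + E/5371 = 14673/(-9165) + 1110/5371 = 14673*(-1/9165) + 1110*(1/5371) = -4891/3055 + 1110/5371 = -22878511/16408405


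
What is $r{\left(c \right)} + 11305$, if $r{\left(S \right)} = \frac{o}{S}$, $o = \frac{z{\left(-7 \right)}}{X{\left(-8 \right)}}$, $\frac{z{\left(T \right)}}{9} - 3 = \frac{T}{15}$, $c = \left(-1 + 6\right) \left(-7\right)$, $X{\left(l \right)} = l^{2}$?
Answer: $\frac{63307943}{5600} \approx 11305.0$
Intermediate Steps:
$c = -35$ ($c = 5 \left(-7\right) = -35$)
$z{\left(T \right)} = 27 + \frac{3 T}{5}$ ($z{\left(T \right)} = 27 + 9 \frac{T}{15} = 27 + \frac{3 T}{5}$)
$o = \frac{57}{160}$ ($o = \frac{27 + \frac{3}{5} \left(-7\right)}{\left(-8\right)^{2}} = \frac{27 - \frac{21}{5}}{64} = \frac{114}{5} \cdot \frac{1}{64} = \frac{57}{160} \approx 0.35625$)
$r{\left(S \right)} = \frac{57}{160 S}$
$r{\left(c \right)} + 11305 = \frac{57}{160 \left(-35\right)} + 11305 = \frac{57}{160} \left(- \frac{1}{35}\right) + 11305 = - \frac{57}{5600} + 11305 = \frac{63307943}{5600}$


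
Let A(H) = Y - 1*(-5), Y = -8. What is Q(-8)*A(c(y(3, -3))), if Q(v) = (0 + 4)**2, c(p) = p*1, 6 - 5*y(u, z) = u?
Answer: -48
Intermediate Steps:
y(u, z) = 6/5 - u/5
c(p) = p
Q(v) = 16 (Q(v) = 4**2 = 16)
A(H) = -3 (A(H) = -8 - 1*(-5) = -8 + 5 = -3)
Q(-8)*A(c(y(3, -3))) = 16*(-3) = -48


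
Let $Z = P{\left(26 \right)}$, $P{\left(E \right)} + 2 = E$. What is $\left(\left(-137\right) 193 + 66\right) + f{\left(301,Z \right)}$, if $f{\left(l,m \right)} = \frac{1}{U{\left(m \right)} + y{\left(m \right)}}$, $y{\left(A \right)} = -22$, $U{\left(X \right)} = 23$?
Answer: $-26374$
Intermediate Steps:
$P{\left(E \right)} = -2 + E$
$Z = 24$ ($Z = -2 + 26 = 24$)
$f{\left(l,m \right)} = 1$ ($f{\left(l,m \right)} = \frac{1}{23 - 22} = 1^{-1} = 1$)
$\left(\left(-137\right) 193 + 66\right) + f{\left(301,Z \right)} = \left(\left(-137\right) 193 + 66\right) + 1 = \left(-26441 + 66\right) + 1 = -26375 + 1 = -26374$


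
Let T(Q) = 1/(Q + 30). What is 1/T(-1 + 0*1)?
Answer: 29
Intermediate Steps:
T(Q) = 1/(30 + Q)
1/T(-1 + 0*1) = 1/(1/(30 + (-1 + 0*1))) = 1/(1/(30 + (-1 + 0))) = 1/(1/(30 - 1)) = 1/(1/29) = 29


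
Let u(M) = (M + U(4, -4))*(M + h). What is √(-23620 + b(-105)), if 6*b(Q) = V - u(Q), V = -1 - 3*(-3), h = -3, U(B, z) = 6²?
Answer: I*√223746/3 ≈ 157.67*I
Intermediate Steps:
U(B, z) = 36
u(M) = (-3 + M)*(36 + M) (u(M) = (M + 36)*(M - 3) = (36 + M)*(-3 + M) = (-3 + M)*(36 + M))
V = 8 (V = -1 + 9 = 8)
b(Q) = 58/3 - 11*Q/2 - Q²/6 (b(Q) = (8 - (-108 + Q² + 33*Q))/6 = (8 + (108 - Q² - 33*Q))/6 = (116 - Q² - 33*Q)/6 = 58/3 - 11*Q/2 - Q²/6)
√(-23620 + b(-105)) = √(-23620 + (58/3 - 11/2*(-105) - ⅙*(-105)²)) = √(-23620 + (58/3 + 1155/2 - ⅙*11025)) = √(-23620 + (58/3 + 1155/2 - 3675/2)) = √(-23620 - 3722/3) = √(-74582/3) = I*√223746/3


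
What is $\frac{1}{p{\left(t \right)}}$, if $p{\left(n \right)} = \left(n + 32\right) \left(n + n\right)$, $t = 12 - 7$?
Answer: $\frac{1}{370} \approx 0.0027027$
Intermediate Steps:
$t = 5$
$p{\left(n \right)} = 2 n \left(32 + n\right)$ ($p{\left(n \right)} = \left(32 + n\right) 2 n = 2 n \left(32 + n\right)$)
$\frac{1}{p{\left(t \right)}} = \frac{1}{2 \cdot 5 \left(32 + 5\right)} = \frac{1}{2 \cdot 5 \cdot 37} = \frac{1}{370}$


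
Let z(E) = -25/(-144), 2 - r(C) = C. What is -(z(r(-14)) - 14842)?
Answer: 2137223/144 ≈ 14842.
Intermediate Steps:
r(C) = 2 - C
z(E) = 25/144 (z(E) = -25*(-1/144) = 25/144)
-(z(r(-14)) - 14842) = -(25/144 - 14842) = -1*(-2137223/144) = 2137223/144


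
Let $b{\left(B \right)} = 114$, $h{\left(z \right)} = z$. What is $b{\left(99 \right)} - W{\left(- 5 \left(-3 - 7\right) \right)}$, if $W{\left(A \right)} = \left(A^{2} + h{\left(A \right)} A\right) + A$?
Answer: $-4936$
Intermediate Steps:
$W{\left(A \right)} = A + 2 A^{2}$ ($W{\left(A \right)} = \left(A^{2} + A A\right) + A = \left(A^{2} + A^{2}\right) + A = 2 A^{2} + A = A + 2 A^{2}$)
$b{\left(99 \right)} - W{\left(- 5 \left(-3 - 7\right) \right)} = 114 - - 5 \left(-3 - 7\right) \left(1 + 2 \left(- 5 \left(-3 - 7\right)\right)\right) = 114 - \left(-5\right) \left(-10\right) \left(1 + 2 \left(\left(-5\right) \left(-10\right)\right)\right) = 114 - 50 \left(1 + 2 \cdot 50\right) = 114 - 50 \left(1 + 100\right) = 114 - 50 \cdot 101 = 114 - 5050 = -4936$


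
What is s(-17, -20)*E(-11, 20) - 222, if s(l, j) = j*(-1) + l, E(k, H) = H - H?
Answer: -222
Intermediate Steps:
E(k, H) = 0
s(l, j) = l - j (s(l, j) = -j + l = l - j)
s(-17, -20)*E(-11, 20) - 222 = (-17 - 1*(-20))*0 - 222 = (-17 + 20)*0 - 222 = 3*0 - 222 = 0 - 222 = -222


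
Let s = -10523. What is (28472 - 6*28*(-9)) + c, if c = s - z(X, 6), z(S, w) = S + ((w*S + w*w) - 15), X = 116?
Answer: 18628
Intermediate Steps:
z(S, w) = -15 + S + w² + S*w (z(S, w) = S + ((S*w + w²) - 15) = S + ((w² + S*w) - 15) = S + (-15 + w² + S*w) = -15 + S + w² + S*w)
c = -11356 (c = -10523 - (-15 + 116 + 6² + 116*6) = -10523 - (-15 + 116 + 36 + 696) = -10523 - 1*833 = -10523 - 833 = -11356)
(28472 - 6*28*(-9)) + c = (28472 - 6*28*(-9)) - 11356 = (28472 - 168*(-9)) - 11356 = (28472 + 1512) - 11356 = 29984 - 11356 = 18628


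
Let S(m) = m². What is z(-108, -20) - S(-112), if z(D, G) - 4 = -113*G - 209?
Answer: -10489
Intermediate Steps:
z(D, G) = -205 - 113*G (z(D, G) = 4 + (-113*G - 209) = 4 + (-209 - 113*G) = -205 - 113*G)
z(-108, -20) - S(-112) = (-205 - 113*(-20)) - 1*(-112)² = (-205 + 2260) - 1*12544 = 2055 - 12544 = -10489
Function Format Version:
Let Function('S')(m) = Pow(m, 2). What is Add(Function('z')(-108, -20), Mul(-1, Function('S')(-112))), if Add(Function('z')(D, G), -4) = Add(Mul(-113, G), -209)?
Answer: -10489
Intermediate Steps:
Function('z')(D, G) = Add(-205, Mul(-113, G)) (Function('z')(D, G) = Add(4, Add(Mul(-113, G), -209)) = Add(4, Add(-209, Mul(-113, G))) = Add(-205, Mul(-113, G)))
Add(Function('z')(-108, -20), Mul(-1, Function('S')(-112))) = Add(Add(-205, Mul(-113, -20)), Mul(-1, Pow(-112, 2))) = Add(Add(-205, 2260), Mul(-1, 12544)) = Add(2055, -12544) = -10489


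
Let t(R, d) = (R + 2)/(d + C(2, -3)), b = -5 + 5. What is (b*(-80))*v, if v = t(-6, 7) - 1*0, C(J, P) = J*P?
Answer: 0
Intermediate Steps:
b = 0
t(R, d) = (2 + R)/(-6 + d) (t(R, d) = (R + 2)/(d + 2*(-3)) = (2 + R)/(d - 6) = (2 + R)/(-6 + d))
v = -4 (v = (2 - 6)/(-6 + 7) - 1*0 = -4/1 + 0 = 1*(-4) + 0 = -4 + 0 = -4)
(b*(-80))*v = (0*(-80))*(-4) = 0*(-4) = 0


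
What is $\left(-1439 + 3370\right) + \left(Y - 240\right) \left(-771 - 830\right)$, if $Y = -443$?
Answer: $1095414$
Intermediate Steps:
$\left(-1439 + 3370\right) + \left(Y - 240\right) \left(-771 - 830\right) = \left(-1439 + 3370\right) + \left(-443 - 240\right) \left(-771 - 830\right) = 1931 - -1093483 = 1931 + 1093483 = 1095414$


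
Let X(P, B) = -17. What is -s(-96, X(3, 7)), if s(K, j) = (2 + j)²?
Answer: -225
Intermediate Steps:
-s(-96, X(3, 7)) = -(2 - 17)² = -1*(-15)² = -1*225 = -225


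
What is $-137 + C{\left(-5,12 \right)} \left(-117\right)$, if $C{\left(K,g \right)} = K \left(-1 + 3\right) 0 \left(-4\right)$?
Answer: $-137$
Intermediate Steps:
$C{\left(K,g \right)} = 0$ ($C{\left(K,g \right)} = K 2 \cdot 0 \left(-4\right) = K 0 \left(-4\right) = 0 \left(-4\right) = 0$)
$-137 + C{\left(-5,12 \right)} \left(-117\right) = -137 + 0 \left(-117\right) = -137 + 0 = -137$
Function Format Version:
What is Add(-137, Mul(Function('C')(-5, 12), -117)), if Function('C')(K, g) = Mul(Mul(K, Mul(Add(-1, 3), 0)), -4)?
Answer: -137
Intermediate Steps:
Function('C')(K, g) = 0 (Function('C')(K, g) = Mul(Mul(K, Mul(2, 0)), -4) = Mul(Mul(K, 0), -4) = Mul(0, -4) = 0)
Add(-137, Mul(Function('C')(-5, 12), -117)) = Add(-137, Mul(0, -117)) = Add(-137, 0) = -137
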